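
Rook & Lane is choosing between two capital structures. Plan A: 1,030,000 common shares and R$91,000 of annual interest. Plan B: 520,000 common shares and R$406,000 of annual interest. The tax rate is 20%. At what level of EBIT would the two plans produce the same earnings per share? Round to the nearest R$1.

At indifference, (EBIT − 91,000)(1 − t)/1,030,000 = (EBIT − 406,000)(1 − t)/520,000.
Cancelling (1 − t) and cross-multiplying: 520,000·(EBIT − 91,000) = 1,030,000·(EBIT − 406,000).
Solving, EBIT = (406,000·1,030,000 − 91,000·520,000) / (1,030,000 − 520,000) = 370,860,000,000 / 510,000 = 727,176.47.

R$727,176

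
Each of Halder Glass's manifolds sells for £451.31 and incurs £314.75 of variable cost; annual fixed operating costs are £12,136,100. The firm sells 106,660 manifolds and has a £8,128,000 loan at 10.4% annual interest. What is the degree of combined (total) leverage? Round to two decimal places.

Contribution at this volume is 106,660 × £136.56 = £14,565,489.60.
Operating income = contribution − fixed costs = £14,565,489.60 − £12,136,100 = £2,429,389.60. Interest = £845,312.00, so EBIT − I = £1,584,077.60.
Degree of total leverage = total CM / (EBIT − interest) = £14,565,489.60 / £1,584,077.60 = 9.1949.

9.19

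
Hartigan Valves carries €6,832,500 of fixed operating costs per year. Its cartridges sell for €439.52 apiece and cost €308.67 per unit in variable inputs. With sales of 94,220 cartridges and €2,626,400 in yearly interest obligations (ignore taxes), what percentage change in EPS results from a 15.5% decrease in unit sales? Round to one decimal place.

-66.6%

Contribution at this volume is 94,220 × €130.85 = €12,328,687.00.
EBIT = €12,328,687.00 − €6,832,500 = €5,496,187.00.
After interest of €2,626,400.00, pre-tax earnings = €2,869,787.00.
Degree of combined leverage = contribution ÷ (EBIT − I) = €12,328,687.00 ÷ €2,869,787.00 = 4.2960.
EPS therefore changes by 4.2960 × (-15.5%) = -66.6%.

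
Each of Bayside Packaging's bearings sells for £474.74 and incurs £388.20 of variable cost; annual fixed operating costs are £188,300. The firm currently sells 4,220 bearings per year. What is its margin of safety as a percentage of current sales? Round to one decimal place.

Each unit contributes £474.74 − £388.20 = £86.54. Break-even units = £188,300 ÷ £86.54 = 2,175.87; break-even revenue = 2,175.87 × £474.74 = £1,032,973.68.
Actual sales revenue = 4,220 × £474.74 = £2,003,402.80.
Margin of safety = (£2,003,402.80 − £1,032,973.68) ÷ £2,003,402.80 = 48.4%.

48.4%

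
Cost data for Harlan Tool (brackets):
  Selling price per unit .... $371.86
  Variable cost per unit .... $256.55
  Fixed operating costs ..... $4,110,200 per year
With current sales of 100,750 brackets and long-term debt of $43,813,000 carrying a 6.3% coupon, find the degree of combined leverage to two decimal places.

At 100,750 units, contribution = 100,750 × $115.31 = $11,617,482.50.
Subtracting fixed costs: EBIT = $11,617,482.50 − $4,110,200 = $7,507,282.50. Interest = $2,760,219.00.
DOL = $11,617,482.50 ÷ $7,507,282.50 = 1.5475; DFL = $7,507,282.50 ÷ $4,747,063.50 = 1.5815.
DCL = DOL × DFL = 1.5475 × 1.5815 = 2.4474.

2.45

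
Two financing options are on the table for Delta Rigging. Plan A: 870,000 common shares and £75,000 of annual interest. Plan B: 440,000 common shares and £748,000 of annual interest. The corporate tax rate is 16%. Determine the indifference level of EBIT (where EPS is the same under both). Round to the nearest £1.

£1,436,651

At indifference, (EBIT − 75,000)(1 − t)/870,000 = (EBIT − 748,000)(1 − t)/440,000.
The (1 − t) factor cancels: (EBIT − 75,000) × 440,000 = (EBIT − 748,000) × 870,000.
Solving, EBIT = (748,000·870,000 − 75,000·440,000) / (870,000 − 440,000) = 617,760,000,000 / 430,000 = 1,436,651.16.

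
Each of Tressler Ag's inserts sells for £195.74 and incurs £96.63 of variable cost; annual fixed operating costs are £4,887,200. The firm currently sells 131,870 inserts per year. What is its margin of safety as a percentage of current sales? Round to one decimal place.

Contribution margin per unit = £195.74 − £96.63 = £99.11. Break-even units = £4,887,200 ÷ £99.11 = 49,310.87; break-even revenue = 49,310.87 × £195.74 = £9,652,109.05.
Current sales = 131,870 × £195.74 = £25,812,233.80.
Margin of safety = (£25,812,233.80 − £9,652,109.05) ÷ £25,812,233.80 = 62.6%.

62.6%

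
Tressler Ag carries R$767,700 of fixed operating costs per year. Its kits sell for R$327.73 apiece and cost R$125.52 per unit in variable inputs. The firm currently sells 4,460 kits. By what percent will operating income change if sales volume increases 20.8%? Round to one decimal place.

+139.8%

At 4,460 units, contribution = 4,460 × R$202.21 = R$901,856.60.
Subtracting fixed costs: EBIT = R$901,856.60 − R$767,700 = R$134,156.60.
Degree of operating leverage = R$901,856.60 / R$134,156.60 = 6.7224.
%ΔEBIT = DOL × %ΔSales = 6.7224 × +20.8% = +139.8%.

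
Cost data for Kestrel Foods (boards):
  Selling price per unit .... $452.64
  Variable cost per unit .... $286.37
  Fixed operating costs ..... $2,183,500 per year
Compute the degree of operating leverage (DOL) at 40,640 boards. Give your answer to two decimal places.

1.48

At 40,640 units, contribution = 40,640 × $166.27 = $6,757,212.80.
EBIT = $6,757,212.80 − $2,183,500 = $4,573,712.80.
So DOL = total CM / EBIT = $6,757,212.80 / $4,573,712.80 = 1.4774.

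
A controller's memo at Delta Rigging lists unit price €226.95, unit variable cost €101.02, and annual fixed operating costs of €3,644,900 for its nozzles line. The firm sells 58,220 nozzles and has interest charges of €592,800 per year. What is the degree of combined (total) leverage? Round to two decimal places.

Contribution at this volume is 58,220 × €125.93 = €7,331,644.60.
EBIT = €7,331,644.60 − €3,644,900 = €3,686,744.60. Interest = €592,800.00.
DOL = €7,331,644.60 ÷ €3,686,744.60 = 1.9886; DFL = €3,686,744.60 ÷ €3,093,944.60 = 1.1916.
Combined leverage = 1.9886 × 1.1916 = 2.3696.

2.37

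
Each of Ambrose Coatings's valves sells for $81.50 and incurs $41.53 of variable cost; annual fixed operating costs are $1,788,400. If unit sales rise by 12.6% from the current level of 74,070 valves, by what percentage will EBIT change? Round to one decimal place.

Total contribution margin = 74,070 × $39.97 = $2,960,577.90.
Operating income = contribution − fixed costs = $2,960,577.90 − $1,788,400 = $1,172,177.90.
Degree of operating leverage = $2,960,577.90 / $1,172,177.90 = 2.5257.
So EBIT moves 2.5257 × (+12.6%) = +31.8%.

+31.8%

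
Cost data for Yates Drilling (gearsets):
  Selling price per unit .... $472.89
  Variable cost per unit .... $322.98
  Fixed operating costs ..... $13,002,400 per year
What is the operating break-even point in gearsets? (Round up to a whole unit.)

86,735 gearsets

Unit CM = price − variable cost = $472.89 − $322.98 = $149.91.
Units to break even: $13,002,400 ÷ $149.91 = 86,734.71, rounded up to 86,735.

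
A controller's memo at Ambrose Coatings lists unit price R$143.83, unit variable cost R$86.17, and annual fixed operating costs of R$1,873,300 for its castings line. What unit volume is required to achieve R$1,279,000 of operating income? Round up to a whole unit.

54,671 castings

Contribution margin per unit = R$143.83 − R$86.17 = R$57.66.
Required volume = (fixed costs + target profit) ÷ CM = (R$1,873,300 + R$1,279,000) ÷ R$57.66 = 54,670.48, so 54,671 castings.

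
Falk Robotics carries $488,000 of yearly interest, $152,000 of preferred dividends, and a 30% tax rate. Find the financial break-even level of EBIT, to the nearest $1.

Preferred dividends are paid after tax, so their pre-tax equivalent is $152,000 ÷ (1 − 0.30) = $217,142.86.
Financial break-even EBIT = interest + D_p ÷ (1 − t) = $488,000 + $217,142.86 = $705,142.86.

$705,143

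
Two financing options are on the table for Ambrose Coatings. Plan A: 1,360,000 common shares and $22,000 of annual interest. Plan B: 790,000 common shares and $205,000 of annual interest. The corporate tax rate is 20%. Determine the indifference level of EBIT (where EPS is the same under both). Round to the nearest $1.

$458,632

At indifference, (EBIT − 22,000)(1 − t)/1,360,000 = (EBIT − 205,000)(1 − t)/790,000.
Cancelling (1 − t) and cross-multiplying: 790,000·(EBIT − 22,000) = 1,360,000·(EBIT − 205,000).
EBIT × (1,360,000 − 790,000) = 205,000 × 1,360,000 − 22,000 × 790,000 = 261,420,000,000, so EBIT = 261,420,000,000 ÷ 570,000 = 458,631.58.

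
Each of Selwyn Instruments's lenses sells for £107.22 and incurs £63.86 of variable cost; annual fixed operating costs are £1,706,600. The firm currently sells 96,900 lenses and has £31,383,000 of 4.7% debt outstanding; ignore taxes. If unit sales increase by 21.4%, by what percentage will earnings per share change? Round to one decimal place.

+88.2%

Total contribution margin = 96,900 × £43.36 = £4,201,584.00.
Operating income = contribution − fixed costs = £4,201,584.00 − £1,706,600 = £2,494,984.00.
Interest = £1,475,001.00, so EBIT − I = £1,019,983.00.
DCL = total CM / (EBIT − I) = £4,201,584.00 / £1,019,983.00 = 4.1193.
%ΔEPS = DCL × %ΔSales = 4.1193 × +21.4% = +88.2%.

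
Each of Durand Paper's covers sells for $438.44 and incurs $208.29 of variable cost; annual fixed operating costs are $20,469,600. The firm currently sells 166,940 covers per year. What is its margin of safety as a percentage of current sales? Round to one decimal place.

Unit CM = price − variable cost = $438.44 − $208.29 = $230.15. Break-even units = $20,469,600 ÷ $230.15 = 88,940.26; break-even revenue = 88,940.26 × $438.44 = $38,994,966.00.
Actual sales revenue = 166,940 × $438.44 = $73,193,173.60.
Margin of safety = ($73,193,173.60 − $38,994,966.00) ÷ $73,193,173.60 = 46.7%.

46.7%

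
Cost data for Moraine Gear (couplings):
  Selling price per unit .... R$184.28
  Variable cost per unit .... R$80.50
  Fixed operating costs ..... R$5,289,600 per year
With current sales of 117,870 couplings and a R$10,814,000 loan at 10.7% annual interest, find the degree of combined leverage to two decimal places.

At 117,870 units, contribution = 117,870 × R$103.78 = R$12,232,548.60.
Operating income = contribution − fixed costs = R$12,232,548.60 − R$5,289,600 = R$6,942,948.60. Interest = R$1,157,098.00, so EBIT − I = R$5,785,850.60.
DCL = contribution ÷ (EBIT − I) = R$12,232,548.60 ÷ R$5,785,850.60 = 2.1142.

2.11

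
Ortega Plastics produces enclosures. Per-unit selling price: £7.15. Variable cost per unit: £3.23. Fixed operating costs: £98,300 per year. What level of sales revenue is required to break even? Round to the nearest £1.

£179,297

Contribution margin per unit = £7.15 − £3.23 = £3.92, a CM ratio of £3.92 ÷ £7.15 = 0.5483.
Break-even revenue = fixed costs × price ÷ CM = £98,300 × £7.15 ÷ £3.92 = £179,297.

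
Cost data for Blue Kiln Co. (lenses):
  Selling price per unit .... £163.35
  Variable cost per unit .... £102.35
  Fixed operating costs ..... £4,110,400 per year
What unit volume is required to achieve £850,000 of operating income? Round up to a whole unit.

81,319 lenses

Unit CM = price − variable cost = £163.35 − £102.35 = £61.00.
Need Q such that Q × £61.00 − £4,110,400 = £850,000, i.e. Q = £4,960,400 / £61.00 = 81,318.03 → 81,319.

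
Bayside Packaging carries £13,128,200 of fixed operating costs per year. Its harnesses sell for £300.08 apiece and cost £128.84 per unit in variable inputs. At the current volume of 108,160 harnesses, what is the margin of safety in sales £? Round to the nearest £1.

£9,450,870

Contribution margin per unit = £300.08 − £128.84 = £171.24. Break-even units = £13,128,200 ÷ £171.24 = 76,665.50; break-even revenue = 76,665.50 × £300.08 = £23,005,782.85.
Actual sales revenue = 108,160 × £300.08 = £32,456,652.80.
Margin of safety = £32,456,652.80 − £23,005,782.85 = £9,450,870.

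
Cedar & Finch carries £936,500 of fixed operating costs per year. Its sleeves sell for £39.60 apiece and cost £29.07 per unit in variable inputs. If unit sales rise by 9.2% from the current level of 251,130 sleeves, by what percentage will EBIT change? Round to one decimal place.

Total contribution margin = 251,130 × £10.53 = £2,644,398.90.
Operating income = contribution − fixed costs = £2,644,398.90 − £936,500 = £1,707,898.90.
DOL = contribution ÷ EBIT = £2,644,398.90 ÷ £1,707,898.90 = 1.5483.
Operating income changes by 1.5483 × +9.2% = +14.2%.

+14.2%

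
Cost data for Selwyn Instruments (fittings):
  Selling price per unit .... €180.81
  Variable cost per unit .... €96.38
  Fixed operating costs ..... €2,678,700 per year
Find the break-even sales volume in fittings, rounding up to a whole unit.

Unit CM = price − variable cost = €180.81 − €96.38 = €84.43.
Break-even volume = fixed costs ÷ CM per unit = €2,678,700 ÷ €84.43 = 31,726.87, so 31,727 fittings.

31,727 fittings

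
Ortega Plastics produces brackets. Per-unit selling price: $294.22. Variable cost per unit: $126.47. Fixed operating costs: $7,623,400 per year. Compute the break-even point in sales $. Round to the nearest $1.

Contribution margin per unit = $294.22 − $126.47 = $167.75, a CM ratio of $167.75 ÷ $294.22 = 0.5702.
Break-even sales = FC ÷ CM ratio = $7,623,400 × $294.22 / $167.75 = $13,370,830.

$13,370,830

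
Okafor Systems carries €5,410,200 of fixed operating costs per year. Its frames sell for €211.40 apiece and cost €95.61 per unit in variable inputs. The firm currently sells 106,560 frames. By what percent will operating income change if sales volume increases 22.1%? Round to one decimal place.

+39.4%

Total contribution margin = 106,560 × €115.79 = €12,338,582.40.
Operating income = contribution − fixed costs = €12,338,582.40 − €5,410,200 = €6,928,382.40.
DOL = contribution ÷ EBIT = €12,338,582.40 ÷ €6,928,382.40 = 1.7809.
Operating income changes by 1.7809 × +22.1% = +39.4%.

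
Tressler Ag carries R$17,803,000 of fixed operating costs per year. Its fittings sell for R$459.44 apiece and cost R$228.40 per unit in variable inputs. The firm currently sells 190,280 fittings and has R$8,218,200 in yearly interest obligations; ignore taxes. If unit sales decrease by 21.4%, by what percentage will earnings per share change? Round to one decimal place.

-52.4%

Total contribution margin = 190,280 × R$231.04 = R$43,962,291.20.
EBIT = R$43,962,291.20 − R$17,803,000 = R$26,159,291.20.
Interest = R$8,218,200.00, so EBIT − I = R$17,941,091.20.
Degree of combined leverage = contribution ÷ (EBIT − I) = R$43,962,291.20 ÷ R$17,941,091.20 = 2.4504.
%ΔEPS = DCL × %ΔSales = 2.4504 × -21.4% = -52.4%.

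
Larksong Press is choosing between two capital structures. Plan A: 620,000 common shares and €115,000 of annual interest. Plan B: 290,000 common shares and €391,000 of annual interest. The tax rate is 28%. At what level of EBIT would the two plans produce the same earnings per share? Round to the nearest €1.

€633,545

Set EPS_A = EPS_B: (EBIT − €115,000)(1 − 0.28) ÷ 620,000 = (EBIT − €391,000)(1 − 0.28) ÷ 290,000.
The (1 − t) factor cancels: (EBIT − 115,000) × 290,000 = (EBIT − 391,000) × 620,000.
EBIT × (620,000 − 290,000) = 391,000 × 620,000 − 115,000 × 290,000 = 209,070,000,000, so EBIT = 209,070,000,000 ÷ 330,000 = 633,545.45.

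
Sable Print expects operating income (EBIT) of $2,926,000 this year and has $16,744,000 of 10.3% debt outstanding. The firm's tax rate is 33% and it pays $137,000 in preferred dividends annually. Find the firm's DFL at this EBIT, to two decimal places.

2.94

Interest = $1,724,632.00.
Preferred dividends grossed up pre-tax: $137,000 / (1 − 0.33) = $204,477.61.
DFL = EBIT ÷ [EBIT − I − D_p/(1−t)] = $2,926,000 ÷ [$2,926,000 − $1,724,632.00 − $204,477.61] = $2,926,000 ÷ $996,890.39 = 2.9351.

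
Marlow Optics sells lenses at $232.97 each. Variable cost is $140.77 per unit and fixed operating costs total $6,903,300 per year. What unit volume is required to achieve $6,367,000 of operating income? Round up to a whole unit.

143,930 lenses

Contribution margin per unit = $232.97 − $140.77 = $92.20.
Units = (FC + target) / CM = ($6,903,300 + $6,367,000) / $92.20 = 143,929.50, so 143,930 lenses.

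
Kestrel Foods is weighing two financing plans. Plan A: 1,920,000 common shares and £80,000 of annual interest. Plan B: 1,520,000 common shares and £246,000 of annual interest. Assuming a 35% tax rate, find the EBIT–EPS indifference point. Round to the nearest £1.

£876,800

Set EPS_A = EPS_B: (EBIT − £80,000)(1 − 0.35) ÷ 1,920,000 = (EBIT − £246,000)(1 − 0.35) ÷ 1,520,000.
Cancelling (1 − t) and cross-multiplying: 1,520,000·(EBIT − 80,000) = 1,920,000·(EBIT − 246,000).
EBIT × (1,920,000 − 1,520,000) = 246,000 × 1,920,000 − 80,000 × 1,520,000 = 350,720,000,000, so EBIT = 350,720,000,000 ÷ 400,000 = 876,800.00.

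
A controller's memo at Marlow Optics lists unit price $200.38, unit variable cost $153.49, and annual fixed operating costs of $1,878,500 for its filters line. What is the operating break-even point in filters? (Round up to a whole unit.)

Contribution margin per unit = $200.38 − $153.49 = $46.89.
Break-even volume = fixed costs ÷ CM per unit = $1,878,500 ÷ $46.89 = 40,061.85, so 40,062 filters.

40,062 filters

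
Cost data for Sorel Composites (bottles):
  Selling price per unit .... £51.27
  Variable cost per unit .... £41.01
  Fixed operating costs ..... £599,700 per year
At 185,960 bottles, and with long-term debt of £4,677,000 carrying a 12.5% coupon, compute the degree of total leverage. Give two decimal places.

At 185,960 units, contribution = 185,960 × £10.26 = £1,907,949.60.
EBIT = £1,907,949.60 − £599,700 = £1,308,249.60. Interest = £584,625.00, so EBIT − I = £723,624.60.
DCL = contribution ÷ (EBIT − I) = £1,907,949.60 ÷ £723,624.60 = 2.6367.

2.64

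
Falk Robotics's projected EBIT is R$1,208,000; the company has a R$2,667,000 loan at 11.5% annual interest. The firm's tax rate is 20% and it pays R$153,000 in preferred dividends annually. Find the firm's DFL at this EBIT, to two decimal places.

Interest = R$306,705.00.
Preferred dividends grossed up pre-tax: R$153,000 / (1 − 0.20) = R$191,250.00.
DFL = EBIT ÷ [EBIT − I − D_p/(1−t)] = R$1,208,000 ÷ [R$1,208,000 − R$306,705.00 − R$191,250.00] = R$1,208,000 ÷ R$710,045.00 = 1.7013.

1.70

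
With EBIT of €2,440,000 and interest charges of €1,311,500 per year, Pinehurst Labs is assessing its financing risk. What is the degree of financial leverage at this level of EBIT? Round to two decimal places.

2.16

Annual interest charges come to €1,311,500.00.
DFL = EBIT ÷ (EBIT − I) = €2,440,000 ÷ (€2,440,000 − €1,311,500.00) = €2,440,000 ÷ €1,128,500.00 = 2.1622.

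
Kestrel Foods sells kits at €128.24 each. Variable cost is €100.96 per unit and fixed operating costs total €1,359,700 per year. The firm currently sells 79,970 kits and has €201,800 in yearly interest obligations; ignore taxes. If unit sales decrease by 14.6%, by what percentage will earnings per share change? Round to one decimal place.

-51.4%

At 79,970 units, contribution = 79,970 × €27.28 = €2,181,581.60.
EBIT = €2,181,581.60 − €1,359,700 = €821,881.60.
Interest = €201,800.00, so EBIT − I = €620,081.60.
Degree of combined leverage = contribution ÷ (EBIT − I) = €2,181,581.60 ÷ €620,081.60 = 3.5182.
EPS therefore changes by 3.5182 × (-14.6%) = -51.4%.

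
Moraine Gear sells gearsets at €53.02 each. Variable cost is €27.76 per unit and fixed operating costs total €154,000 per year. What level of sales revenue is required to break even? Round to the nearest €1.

CM per unit = €53.02 − €27.76 = €25.26; CM ratio = €25.26 / €53.02 = 0.4764.
Break-even sales = FC ÷ CM ratio = €154,000 × €53.02 / €25.26 = €323,241.

€323,241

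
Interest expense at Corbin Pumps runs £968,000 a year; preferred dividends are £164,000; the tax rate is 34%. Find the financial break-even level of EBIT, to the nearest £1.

Grossing the preferred dividend up to pre-tax terms: £164,000 / (1 − 0.34) = £248,484.85.
EPS = 0 when EBIT covers interest plus the pre-tax preferred burden: £968,000 + £248,484.85 = £1,216,484.85.

£1,216,485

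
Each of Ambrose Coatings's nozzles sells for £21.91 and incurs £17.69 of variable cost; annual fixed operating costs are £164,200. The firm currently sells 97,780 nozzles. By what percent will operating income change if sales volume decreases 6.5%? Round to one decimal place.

At 97,780 units, contribution = 97,780 × £4.22 = £412,631.60.
Subtracting fixed costs: EBIT = £412,631.60 − £164,200 = £248,431.60.
Degree of operating leverage = £412,631.60 / £248,431.60 = 1.6609.
%ΔEBIT = DOL × %ΔSales = 1.6609 × -6.5% = -10.8%.

-10.8%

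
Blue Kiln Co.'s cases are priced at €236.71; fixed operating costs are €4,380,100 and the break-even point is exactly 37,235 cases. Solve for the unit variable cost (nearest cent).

At break-even, FC = Q × (P − VC), so P − VC = €4,380,100 ÷ 37,235 = €117.6339.
Hence VC = price − CM = €236.71 − €117.6339 = €119.08.

€119.08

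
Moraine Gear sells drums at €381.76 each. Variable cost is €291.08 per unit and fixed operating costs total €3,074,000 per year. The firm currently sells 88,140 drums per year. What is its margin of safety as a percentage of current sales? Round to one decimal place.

61.5%

Each unit contributes €381.76 − €291.08 = €90.68. Break-even units = €3,074,000 ÷ €90.68 = 33,899.43; break-even revenue = 33,899.43 × €381.76 = €12,941,445.08.
Current sales = 88,140 × €381.76 = €33,648,326.40.
Margin of safety = (€33,648,326.40 − €12,941,445.08) ÷ €33,648,326.40 = 61.5%.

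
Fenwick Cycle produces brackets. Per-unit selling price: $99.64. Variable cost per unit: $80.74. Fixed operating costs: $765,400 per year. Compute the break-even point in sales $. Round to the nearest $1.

$4,035,156

CM per unit = $99.64 − $80.74 = $18.90; CM ratio = $18.90 / $99.64 = 0.1897.
Break-even sales = FC ÷ CM ratio = $765,400 × $99.64 / $18.90 = $4,035,156.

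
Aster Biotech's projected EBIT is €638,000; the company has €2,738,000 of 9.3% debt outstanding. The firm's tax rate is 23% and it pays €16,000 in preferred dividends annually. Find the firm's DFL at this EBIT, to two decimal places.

Annual interest charges come to €254,634.00.
Preferred dividends grossed up pre-tax: €16,000 / (1 − 0.23) = €20,779.22.
DFL = EBIT ÷ [EBIT − I − D_p/(1−t)] = €638,000 ÷ [€638,000 − €254,634.00 − €20,779.22] = €638,000 ÷ €362,586.78 = 1.7596.

1.76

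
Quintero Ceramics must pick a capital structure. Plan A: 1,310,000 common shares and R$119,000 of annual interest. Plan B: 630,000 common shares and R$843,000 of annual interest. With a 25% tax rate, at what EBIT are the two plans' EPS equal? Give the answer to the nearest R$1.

R$1,513,765

At indifference, (EBIT − 119,000)(1 − t)/1,310,000 = (EBIT − 843,000)(1 − t)/630,000.
The (1 − t) factor cancels: (EBIT − 119,000) × 630,000 = (EBIT − 843,000) × 1,310,000.
Solving, EBIT = (843,000·1,310,000 − 119,000·630,000) / (1,310,000 − 630,000) = 1,029,360,000,000 / 680,000 = 1,513,764.71.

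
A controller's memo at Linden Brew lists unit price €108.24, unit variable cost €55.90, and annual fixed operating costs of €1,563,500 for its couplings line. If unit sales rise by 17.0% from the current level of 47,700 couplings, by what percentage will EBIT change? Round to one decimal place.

Total contribution margin = 47,700 × €52.34 = €2,496,618.00.
EBIT = €2,496,618.00 − €1,563,500 = €933,118.00.
DOL = contribution ÷ EBIT = €2,496,618.00 ÷ €933,118.00 = 2.6756.
So EBIT moves 2.6756 × (+17.0%) = +45.5%.

+45.5%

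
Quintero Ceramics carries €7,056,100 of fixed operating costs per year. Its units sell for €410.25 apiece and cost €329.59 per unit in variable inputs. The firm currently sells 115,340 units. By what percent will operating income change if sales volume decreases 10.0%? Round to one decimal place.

-41.4%

At 115,340 units, contribution = 115,340 × €80.66 = €9,303,324.40.
EBIT = €9,303,324.40 − €7,056,100 = €2,247,224.40.
DOL = contribution ÷ EBIT = €9,303,324.40 ÷ €2,247,224.40 = 4.1399.
Operating income changes by 4.1399 × -10.0% = -41.4%.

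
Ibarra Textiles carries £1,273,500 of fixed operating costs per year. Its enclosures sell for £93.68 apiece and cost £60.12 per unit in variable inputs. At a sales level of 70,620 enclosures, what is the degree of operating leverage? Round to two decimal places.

2.16

At 70,620 units, contribution = 70,620 × £33.56 = £2,370,007.20.
EBIT = £2,370,007.20 − £1,273,500 = £1,096,507.20.
DOL = contribution ÷ EBIT = £2,370,007.20 ÷ £1,096,507.20 = 2.1614.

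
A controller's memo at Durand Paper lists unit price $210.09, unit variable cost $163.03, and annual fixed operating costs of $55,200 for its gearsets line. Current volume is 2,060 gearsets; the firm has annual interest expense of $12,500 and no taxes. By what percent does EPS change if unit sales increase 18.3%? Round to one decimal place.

+60.7%

Contribution at this volume is 2,060 × $47.06 = $96,943.60.
Subtracting fixed costs: EBIT = $96,943.60 − $55,200 = $41,743.60.
Interest = $12,500.00, so EBIT − I = $29,243.60.
DCL = total CM / (EBIT − I) = $96,943.60 / $29,243.60 = 3.3150.
EPS therefore changes by 3.3150 × (+18.3%) = +60.7%.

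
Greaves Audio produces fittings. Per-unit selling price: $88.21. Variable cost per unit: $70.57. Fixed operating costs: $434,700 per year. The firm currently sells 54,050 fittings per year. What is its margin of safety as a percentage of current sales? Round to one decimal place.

Unit CM = price − variable cost = $88.21 − $70.57 = $17.64. Break-even units = $434,700 ÷ $17.64 = 24,642.86; break-even revenue = 24,642.86 × $88.21 = $2,173,746.43.
Current sales = 54,050 × $88.21 = $4,767,750.50.
Margin of safety = ($4,767,750.50 − $2,173,746.43) ÷ $4,767,750.50 = 54.4%.

54.4%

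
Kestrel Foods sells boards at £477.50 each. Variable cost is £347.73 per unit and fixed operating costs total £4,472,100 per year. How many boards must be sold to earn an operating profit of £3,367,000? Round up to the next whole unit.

60,408 boards

Each unit contributes £477.50 − £347.73 = £129.77.
Required volume = (fixed costs + target profit) ÷ CM = (£4,472,100 + £3,367,000) ÷ £129.77 = 60,407.64, so 60,408 boards.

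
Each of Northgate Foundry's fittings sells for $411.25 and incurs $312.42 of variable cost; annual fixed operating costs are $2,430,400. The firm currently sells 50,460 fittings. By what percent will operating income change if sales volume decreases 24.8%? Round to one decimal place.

Contribution at this volume is 50,460 × $98.83 = $4,986,961.80.
Operating income = contribution − fixed costs = $4,986,961.80 − $2,430,400 = $2,556,561.80.
Degree of operating leverage = $4,986,961.80 / $2,556,561.80 = 1.9507.
So EBIT moves 1.9507 × (-24.8%) = -48.4%.

-48.4%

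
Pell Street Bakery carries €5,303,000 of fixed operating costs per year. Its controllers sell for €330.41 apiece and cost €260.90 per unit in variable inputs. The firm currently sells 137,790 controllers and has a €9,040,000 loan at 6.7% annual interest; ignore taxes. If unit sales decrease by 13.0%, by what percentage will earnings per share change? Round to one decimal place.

Contribution at this volume is 137,790 × €69.51 = €9,577,782.90.
EBIT = €9,577,782.90 − €5,303,000 = €4,274,782.90.
After interest of €605,680.00, pre-tax earnings = €3,669,102.90.
Degree of combined leverage = contribution ÷ (EBIT − I) = €9,577,782.90 ÷ €3,669,102.90 = 2.6104.
EPS therefore changes by 2.6104 × (-13.0%) = -33.9%.

-33.9%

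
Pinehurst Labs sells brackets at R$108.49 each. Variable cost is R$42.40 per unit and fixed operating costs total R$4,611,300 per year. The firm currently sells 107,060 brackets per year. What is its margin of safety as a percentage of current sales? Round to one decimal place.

34.8%

Each unit contributes R$108.49 − R$42.40 = R$66.09. Break-even units = R$4,611,300 ÷ R$66.09 = 69,773.04; break-even revenue = 69,773.04 × R$108.49 = R$7,569,676.76.
Current sales = 107,060 × R$108.49 = R$11,614,939.40.
Margin of safety = (R$11,614,939.40 − R$7,569,676.76) ÷ R$11,614,939.40 = 34.8%.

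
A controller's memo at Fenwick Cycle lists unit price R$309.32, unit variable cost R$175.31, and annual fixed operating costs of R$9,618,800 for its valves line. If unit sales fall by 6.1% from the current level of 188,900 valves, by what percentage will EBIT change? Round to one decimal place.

-9.8%

At 188,900 units, contribution = 188,900 × R$134.01 = R$25,314,489.00.
Operating income = contribution − fixed costs = R$25,314,489.00 − R$9,618,800 = R$15,695,689.00.
Degree of operating leverage = R$25,314,489.00 / R$15,695,689.00 = 1.6128.
Operating income changes by 1.6128 × -6.1% = -9.8%.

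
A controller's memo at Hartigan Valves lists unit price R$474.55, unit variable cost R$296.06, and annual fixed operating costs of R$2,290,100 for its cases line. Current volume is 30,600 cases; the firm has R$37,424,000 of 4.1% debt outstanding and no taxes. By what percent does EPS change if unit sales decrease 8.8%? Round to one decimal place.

At 30,600 units, contribution = 30,600 × R$178.49 = R$5,461,794.00.
Subtracting fixed costs: EBIT = R$5,461,794.00 − R$2,290,100 = R$3,171,694.00.
After interest of R$1,534,384.00, pre-tax earnings = R$1,637,310.00.
Degree of combined leverage = contribution ÷ (EBIT − I) = R$5,461,794.00 ÷ R$1,637,310.00 = 3.3358.
%ΔEPS = DCL × %ΔSales = 3.3358 × -8.8% = -29.4%.

-29.4%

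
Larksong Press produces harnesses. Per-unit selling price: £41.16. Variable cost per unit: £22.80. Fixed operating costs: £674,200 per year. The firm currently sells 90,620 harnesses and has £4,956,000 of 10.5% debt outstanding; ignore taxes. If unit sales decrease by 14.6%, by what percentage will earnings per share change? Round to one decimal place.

-51.8%

Contribution at this volume is 90,620 × £18.36 = £1,663,783.20.
Subtracting fixed costs: EBIT = £1,663,783.20 − £674,200 = £989,583.20.
Interest = £520,380.00, so EBIT − I = £469,203.20.
DCL = total CM / (EBIT − I) = £1,663,783.20 / £469,203.20 = 3.5460.
EPS therefore changes by 3.5460 × (-14.6%) = -51.8%.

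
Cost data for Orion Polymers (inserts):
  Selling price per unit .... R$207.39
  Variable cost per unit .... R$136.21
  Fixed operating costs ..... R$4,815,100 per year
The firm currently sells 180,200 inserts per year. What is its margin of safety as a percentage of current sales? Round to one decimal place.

62.5%

Unit CM = price − variable cost = R$207.39 − R$136.21 = R$71.18. Break-even units = R$4,815,100 ÷ R$71.18 = 67,646.81; break-even revenue = 67,646.81 × R$207.39 = R$14,029,272.11.
Actual sales revenue = 180,200 × R$207.39 = R$37,371,678.00.
Margin of safety = (R$37,371,678.00 − R$14,029,272.11) ÷ R$37,371,678.00 = 62.5%.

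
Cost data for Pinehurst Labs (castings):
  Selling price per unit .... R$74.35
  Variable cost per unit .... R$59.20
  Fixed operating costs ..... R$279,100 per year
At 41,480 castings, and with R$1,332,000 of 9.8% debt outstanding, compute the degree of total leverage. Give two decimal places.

2.87

At 41,480 units, contribution = 41,480 × R$15.15 = R$628,422.00.
Operating income = contribution − fixed costs = R$628,422.00 − R$279,100 = R$349,322.00. Interest = R$130,536.00, so EBIT − I = R$218,786.00.
DCL = contribution ÷ (EBIT − I) = R$628,422.00 ÷ R$218,786.00 = 2.8723.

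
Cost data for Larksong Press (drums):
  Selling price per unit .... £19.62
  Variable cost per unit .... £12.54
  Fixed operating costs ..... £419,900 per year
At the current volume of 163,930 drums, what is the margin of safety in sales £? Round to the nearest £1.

£2,052,685

Unit CM = price − variable cost = £19.62 − £12.54 = £7.08. Break-even units = £419,900 ÷ £7.08 = 59,307.91; break-even revenue = 59,307.91 × £19.62 = £1,163,621.19.
Current sales = 163,930 × £19.62 = £3,216,306.60.
Margin of safety = £3,216,306.60 − £1,163,621.19 = £2,052,685.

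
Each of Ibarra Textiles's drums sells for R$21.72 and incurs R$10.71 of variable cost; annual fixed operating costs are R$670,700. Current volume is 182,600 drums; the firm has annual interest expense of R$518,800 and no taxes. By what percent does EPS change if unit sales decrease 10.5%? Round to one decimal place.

-25.7%

Total contribution margin = 182,600 × R$11.01 = R$2,010,426.00.
Operating income = contribution − fixed costs = R$2,010,426.00 − R$670,700 = R$1,339,726.00.
Interest = R$518,800.00, so EBIT − I = R$820,926.00.
DCL = total CM / (EBIT − I) = R$2,010,426.00 / R$820,926.00 = 2.4490.
EPS therefore changes by 2.4490 × (-10.5%) = -25.7%.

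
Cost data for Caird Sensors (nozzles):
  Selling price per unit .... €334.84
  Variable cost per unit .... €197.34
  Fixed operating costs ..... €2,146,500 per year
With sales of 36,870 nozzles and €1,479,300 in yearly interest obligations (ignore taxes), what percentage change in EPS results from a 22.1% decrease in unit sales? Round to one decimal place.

At 36,870 units, contribution = 36,870 × €137.50 = €5,069,625.00.
Operating income = contribution − fixed costs = €5,069,625.00 − €2,146,500 = €2,923,125.00.
After interest of €1,479,300.00, pre-tax earnings = €1,443,825.00.
DCL = total CM / (EBIT − I) = €5,069,625.00 / €1,443,825.00 = 3.5112.
EPS therefore changes by 3.5112 × (-22.1%) = -77.6%.

-77.6%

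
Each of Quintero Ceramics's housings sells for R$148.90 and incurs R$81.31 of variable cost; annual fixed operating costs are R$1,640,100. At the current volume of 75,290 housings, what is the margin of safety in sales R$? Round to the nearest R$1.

Contribution margin per unit = R$148.90 − R$81.31 = R$67.59. Break-even units = R$1,640,100 ÷ R$67.59 = 24,265.42; break-even revenue = 24,265.42 × R$148.90 = R$3,613,121.62.
Actual sales revenue = 75,290 × R$148.90 = R$11,210,681.00.
Margin of safety = R$11,210,681.00 − R$3,613,121.62 = R$7,597,559.

R$7,597,559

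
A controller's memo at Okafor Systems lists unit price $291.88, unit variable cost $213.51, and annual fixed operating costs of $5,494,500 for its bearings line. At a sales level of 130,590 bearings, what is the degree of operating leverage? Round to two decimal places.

At 130,590 units, contribution = 130,590 × $78.37 = $10,234,338.30.
Subtracting fixed costs: EBIT = $10,234,338.30 − $5,494,500 = $4,739,838.30.
DOL = contribution ÷ EBIT = $10,234,338.30 ÷ $4,739,838.30 = 2.1592.

2.16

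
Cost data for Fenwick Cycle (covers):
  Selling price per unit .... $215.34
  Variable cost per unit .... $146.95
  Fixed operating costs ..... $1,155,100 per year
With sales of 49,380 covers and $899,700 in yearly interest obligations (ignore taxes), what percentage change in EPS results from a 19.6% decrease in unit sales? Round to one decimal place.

-50.1%

Contribution at this volume is 49,380 × $68.39 = $3,377,098.20.
Operating income = contribution − fixed costs = $3,377,098.20 − $1,155,100 = $2,221,998.20.
After interest of $899,700.00, pre-tax earnings = $1,322,298.20.
DCL = total CM / (EBIT − I) = $3,377,098.20 / $1,322,298.20 = 2.5540.
%ΔEPS = DCL × %ΔSales = 2.5540 × -19.6% = -50.1%.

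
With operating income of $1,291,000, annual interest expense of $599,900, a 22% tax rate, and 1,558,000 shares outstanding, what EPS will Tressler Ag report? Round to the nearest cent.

Pre-tax income = $1,291,000 − $599,900.00 = $691,100.00.
Net income = $691,100.00 × (1 − 0.22) = $539,058.00.
Per share: $539,058.00 / 1,558,000 shares = $0.35.

$0.35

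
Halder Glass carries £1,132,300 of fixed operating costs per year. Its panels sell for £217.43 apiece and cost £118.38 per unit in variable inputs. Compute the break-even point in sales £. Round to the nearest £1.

Contribution margin per unit = £217.43 − £118.38 = £99.05, a CM ratio of £99.05 ÷ £217.43 = 0.4555.
Break-even revenue = fixed costs × price ÷ CM = £1,132,300 × £217.43 ÷ £99.05 = £2,485,573.

£2,485,573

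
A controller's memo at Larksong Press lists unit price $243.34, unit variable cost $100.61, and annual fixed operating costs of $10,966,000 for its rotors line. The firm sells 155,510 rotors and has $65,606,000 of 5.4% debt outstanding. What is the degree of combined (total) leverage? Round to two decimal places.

2.89

Total contribution margin = 155,510 × $142.73 = $22,195,942.30.
Subtracting fixed costs: EBIT = $22,195,942.30 − $10,966,000 = $11,229,942.30. Interest = $3,542,724.00.
DOL = $22,195,942.30 ÷ $11,229,942.30 = 1.9765; DFL = $11,229,942.30 ÷ $7,687,218.30 = 1.4609.
Combined leverage = 1.9765 × 1.4609 = 2.8875.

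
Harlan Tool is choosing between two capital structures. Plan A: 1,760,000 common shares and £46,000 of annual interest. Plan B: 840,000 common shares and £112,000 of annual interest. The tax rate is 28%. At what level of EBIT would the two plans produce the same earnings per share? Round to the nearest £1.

£172,261

At indifference, (EBIT − 46,000)(1 − t)/1,760,000 = (EBIT − 112,000)(1 − t)/840,000.
Cancelling (1 − t) and cross-multiplying: 840,000·(EBIT − 46,000) = 1,760,000·(EBIT − 112,000).
EBIT × (1,760,000 − 840,000) = 112,000 × 1,760,000 − 46,000 × 840,000 = 158,480,000,000, so EBIT = 158,480,000,000 ÷ 920,000 = 172,260.87.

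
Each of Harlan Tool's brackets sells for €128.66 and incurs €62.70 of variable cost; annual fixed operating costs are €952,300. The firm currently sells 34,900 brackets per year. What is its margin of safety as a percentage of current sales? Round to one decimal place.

Unit CM = price − variable cost = €128.66 − €62.70 = €65.96. Break-even units = €952,300 ÷ €65.96 = 14,437.54; break-even revenue = 14,437.54 × €128.66 = €1,857,533.63.
Actual sales revenue = 34,900 × €128.66 = €4,490,234.00.
Margin of safety = (€4,490,234.00 − €1,857,533.63) ÷ €4,490,234.00 = 58.6%.

58.6%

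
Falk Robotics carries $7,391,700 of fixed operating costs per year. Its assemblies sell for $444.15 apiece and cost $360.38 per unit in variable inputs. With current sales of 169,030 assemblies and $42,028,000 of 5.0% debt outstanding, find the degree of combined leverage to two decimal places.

Contribution at this volume is 169,030 × $83.77 = $14,159,643.10.
Operating income = contribution − fixed costs = $14,159,643.10 − $7,391,700 = $6,767,943.10. Interest = $2,101,400.00, so EBIT − I = $4,666,543.10.
DCL = contribution ÷ (EBIT − I) = $14,159,643.10 ÷ $4,666,543.10 = 3.0343.

3.03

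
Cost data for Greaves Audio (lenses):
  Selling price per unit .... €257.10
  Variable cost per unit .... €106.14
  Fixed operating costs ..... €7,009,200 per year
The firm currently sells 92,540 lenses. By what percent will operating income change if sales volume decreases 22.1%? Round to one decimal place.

Total contribution margin = 92,540 × €150.96 = €13,969,838.40.
Operating income = contribution − fixed costs = €13,969,838.40 − €7,009,200 = €6,960,638.40.
DOL = contribution ÷ EBIT = €13,969,838.40 ÷ €6,960,638.40 = 2.0070.
Operating income changes by 2.0070 × -22.1% = -44.4%.

-44.4%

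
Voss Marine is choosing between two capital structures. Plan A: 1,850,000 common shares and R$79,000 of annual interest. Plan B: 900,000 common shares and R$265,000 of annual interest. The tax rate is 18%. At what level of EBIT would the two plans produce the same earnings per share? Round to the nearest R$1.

R$441,211

Set EPS_A = EPS_B: (EBIT − R$79,000)(1 − 0.18) ÷ 1,850,000 = (EBIT − R$265,000)(1 − 0.18) ÷ 900,000.
Cancelling (1 − t) and cross-multiplying: 900,000·(EBIT − 79,000) = 1,850,000·(EBIT − 265,000).
EBIT × (1,850,000 − 900,000) = 265,000 × 1,850,000 − 79,000 × 900,000 = 419,150,000,000, so EBIT = 419,150,000,000 ÷ 950,000 = 441,210.53.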